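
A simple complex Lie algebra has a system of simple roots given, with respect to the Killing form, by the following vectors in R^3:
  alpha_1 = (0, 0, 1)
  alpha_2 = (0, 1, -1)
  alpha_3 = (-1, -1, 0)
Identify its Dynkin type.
Compute the Cartan integers a_ij = 2(alpha_i, alpha_j)/(alpha_j, alpha_j); the resulting 3x3 Cartan matrix is
[[2, -1, 0], [-2, 2, -1], [0, -1, 2]].
The roots have two lengths (squared-length ratio 2:1); the short ones are alpha_{1}. The associated Dynkin diagram is a chain of 3 nodes with a double edge at one end; the terminal node there is the unique short simple root (B_3), so the type is B_3 (the algebra so(7)).

type B_3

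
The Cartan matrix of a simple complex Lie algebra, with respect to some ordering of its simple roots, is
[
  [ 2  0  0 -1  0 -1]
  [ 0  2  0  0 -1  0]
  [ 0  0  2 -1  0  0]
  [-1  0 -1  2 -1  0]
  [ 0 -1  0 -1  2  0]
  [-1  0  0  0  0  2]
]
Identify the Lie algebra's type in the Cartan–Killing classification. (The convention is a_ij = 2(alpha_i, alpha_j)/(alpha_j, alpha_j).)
type E_6

The matrix has rank 6 with 2's on the diagonal. Reading the off-diagonal entries as Dynkin edges (a single edge where a_ij = a_ji = -1; a double or triple edge where a_ij * a_ji = 2 or 3), the diagram is a chain of 5 nodes with one extra node attached to the third node from one end (E_6). One simple-root ordering that puts it in standard form is (alpha_6, alpha_3, alpha_1, alpha_4, alpha_5, alpha_2). So the algebra is type E_6.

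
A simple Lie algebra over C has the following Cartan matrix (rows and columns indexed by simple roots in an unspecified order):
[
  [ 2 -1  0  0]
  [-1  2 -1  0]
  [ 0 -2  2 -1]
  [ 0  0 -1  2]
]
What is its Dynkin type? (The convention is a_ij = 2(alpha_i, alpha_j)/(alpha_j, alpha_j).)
F_4

The matrix has rank 4 with 2's on the diagonal. Reading the off-diagonal entries as Dynkin edges (a single edge where a_ij = a_ji = -1; a double or triple edge where a_ij * a_ji = 2 or 3), the diagram is a chain of 4 nodes with a double edge between the middle two (F_4). One simple-root ordering that puts it in standard form is (alpha_4, alpha_3, alpha_2, alpha_1). So the algebra is type F_4.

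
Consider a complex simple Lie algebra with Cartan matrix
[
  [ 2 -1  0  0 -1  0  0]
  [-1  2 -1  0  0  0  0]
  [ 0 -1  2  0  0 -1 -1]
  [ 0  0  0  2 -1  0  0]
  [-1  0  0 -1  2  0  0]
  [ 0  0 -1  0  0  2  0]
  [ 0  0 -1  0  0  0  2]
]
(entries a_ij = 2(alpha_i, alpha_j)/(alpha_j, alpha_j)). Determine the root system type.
type D_7

The matrix has rank 7 with 2's on the diagonal. Reading the off-diagonal entries as Dynkin edges (a single edge where a_ij = a_ji = -1; a double or triple edge where a_ij * a_ji = 2 or 3), the diagram is a chain of 5 nodes with a fork of two nodes at one end (D_7). One simple-root ordering that puts it in standard form is (alpha_4, alpha_5, alpha_1, alpha_2, alpha_3, alpha_7, alpha_6). So the algebra is type D_7, i.e. so(14).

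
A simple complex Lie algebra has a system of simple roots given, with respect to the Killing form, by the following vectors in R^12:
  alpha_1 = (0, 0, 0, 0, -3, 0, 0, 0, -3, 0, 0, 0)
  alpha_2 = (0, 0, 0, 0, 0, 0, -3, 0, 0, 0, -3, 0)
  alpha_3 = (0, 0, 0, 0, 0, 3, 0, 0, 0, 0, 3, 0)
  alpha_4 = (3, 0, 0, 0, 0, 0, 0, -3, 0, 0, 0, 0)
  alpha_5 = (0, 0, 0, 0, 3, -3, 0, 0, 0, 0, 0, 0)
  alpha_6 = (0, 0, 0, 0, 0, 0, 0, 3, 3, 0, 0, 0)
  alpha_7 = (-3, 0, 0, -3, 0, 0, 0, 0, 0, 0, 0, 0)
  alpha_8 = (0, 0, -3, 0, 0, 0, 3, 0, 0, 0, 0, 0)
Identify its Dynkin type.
A_8 (sl(9))

Compute the Cartan integers a_ij = 2(alpha_i, alpha_j)/(alpha_j, alpha_j); the resulting 8x8 Cartan matrix is
[[2, 0, 0, 0, -1, -1, 0, 0], [0, 2, -1, 0, 0, 0, 0, -1], [0, -1, 2, 0, -1, 0, 0, 0], [0, 0, 0, 2, 0, -1, -1, 0], [-1, 0, -1, 0, 2, 0, 0, 0], [-1, 0, 0, -1, 0, 2, 0, 0], [0, 0, 0, -1, 0, 0, 2, 0], [0, -1, 0, 0, 0, 0, 0, 2]].
All simple roots have the same length, so the diagram is simply laced. The associated Dynkin diagram is a chain of 8 nodes with single edges (A_8), so the type is A_8 (the algebra sl(9)).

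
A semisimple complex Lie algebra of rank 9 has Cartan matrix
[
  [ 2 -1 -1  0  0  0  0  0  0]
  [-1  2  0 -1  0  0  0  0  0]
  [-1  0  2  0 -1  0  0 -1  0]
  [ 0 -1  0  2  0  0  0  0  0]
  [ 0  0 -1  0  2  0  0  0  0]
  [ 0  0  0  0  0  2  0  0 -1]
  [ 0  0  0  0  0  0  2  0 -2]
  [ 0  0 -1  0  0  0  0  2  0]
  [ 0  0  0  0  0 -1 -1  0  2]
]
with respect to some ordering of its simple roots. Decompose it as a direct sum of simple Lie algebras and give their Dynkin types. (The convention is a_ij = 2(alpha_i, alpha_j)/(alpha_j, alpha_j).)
type C_3 + type D_6

The diagram associated to this matrix has two connected components: the simple roots {alpha_6, alpha_7, alpha_9} form a chain of 3 nodes with a double edge at one end; the terminal node there is the unique long simple root (C_3), and {alpha_1, alpha_2, alpha_3, alpha_4, alpha_5, alpha_8} form a chain of 4 nodes with a fork of two nodes at one end (D_6). A semisimple Lie algebra decomposes uniquely as the direct sum of simple ideals, one per connected component of its Dynkin diagram, so g ≅ C_3 ⊕ D_6 (dimension 21 + 66 = 87).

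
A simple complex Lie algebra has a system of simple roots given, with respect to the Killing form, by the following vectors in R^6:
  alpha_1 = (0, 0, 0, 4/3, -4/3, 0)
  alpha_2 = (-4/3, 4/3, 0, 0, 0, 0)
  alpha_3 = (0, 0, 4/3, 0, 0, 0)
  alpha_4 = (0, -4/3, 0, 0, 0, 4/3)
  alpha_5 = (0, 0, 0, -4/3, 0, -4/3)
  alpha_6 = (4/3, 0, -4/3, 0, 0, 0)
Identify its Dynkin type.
Compute the Cartan integers a_ij = 2(alpha_i, alpha_j)/(alpha_j, alpha_j); the resulting 6x6 Cartan matrix is
[[2, 0, 0, 0, -1, 0], [0, 2, 0, -1, 0, -1], [0, 0, 2, 0, 0, -1], [0, -1, 0, 2, -1, 0], [-1, 0, 0, -1, 2, 0], [0, -1, -2, 0, 0, 2]].
The roots have two lengths (squared-length ratio 2:1); the short ones are alpha_{3}. The associated Dynkin diagram is a chain of 6 nodes with a double edge at one end; the terminal node there is the unique short simple root (B_6), so the type is B_6 (the algebra so(13)).

type B_6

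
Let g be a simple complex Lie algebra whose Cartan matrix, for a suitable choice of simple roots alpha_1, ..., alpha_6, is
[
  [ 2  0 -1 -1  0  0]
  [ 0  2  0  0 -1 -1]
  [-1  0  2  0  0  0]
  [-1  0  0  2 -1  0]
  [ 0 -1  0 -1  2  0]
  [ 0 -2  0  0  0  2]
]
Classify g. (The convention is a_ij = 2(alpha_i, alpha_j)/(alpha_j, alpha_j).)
C_6

The matrix has rank 6 with 2's on the diagonal. Reading the off-diagonal entries as Dynkin edges (a single edge where a_ij = a_ji = -1; a double or triple edge where a_ij * a_ji = 2 or 3), the diagram is a chain of 6 nodes with a double edge at one end; the terminal node there is the unique long simple root (C_6). One simple-root ordering that puts it in standard form is (alpha_3, alpha_1, alpha_4, alpha_5, alpha_2, alpha_6). So the algebra is type C_6, i.e. sp(12).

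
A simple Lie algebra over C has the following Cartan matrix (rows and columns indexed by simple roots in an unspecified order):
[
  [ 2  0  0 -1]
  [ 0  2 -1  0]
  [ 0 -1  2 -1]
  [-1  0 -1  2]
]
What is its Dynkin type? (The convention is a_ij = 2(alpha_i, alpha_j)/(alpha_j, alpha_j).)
type A_4

The matrix has rank 4 with 2's on the diagonal. Reading the off-diagonal entries as Dynkin edges (a single edge where a_ij = a_ji = -1; a double or triple edge where a_ij * a_ji = 2 or 3), the diagram is a chain of 4 nodes with single edges (A_4). One simple-root ordering that puts it in standard form is (alpha_2, alpha_3, alpha_4, alpha_1). So the algebra is type A_4, i.e. sl(5).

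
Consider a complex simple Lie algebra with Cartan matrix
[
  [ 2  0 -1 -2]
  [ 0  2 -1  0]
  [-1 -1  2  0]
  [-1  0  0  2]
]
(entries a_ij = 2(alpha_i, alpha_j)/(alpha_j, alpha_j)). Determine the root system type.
B4

The matrix has rank 4 with 2's on the diagonal. Reading the off-diagonal entries as Dynkin edges (a single edge where a_ij = a_ji = -1; a double or triple edge where a_ij * a_ji = 2 or 3), the diagram is a chain of 4 nodes with a double edge at one end; the terminal node there is the unique short simple root (B_4). One simple-root ordering that puts it in standard form is (alpha_2, alpha_3, alpha_1, alpha_4). So the algebra is type B_4, i.e. so(9).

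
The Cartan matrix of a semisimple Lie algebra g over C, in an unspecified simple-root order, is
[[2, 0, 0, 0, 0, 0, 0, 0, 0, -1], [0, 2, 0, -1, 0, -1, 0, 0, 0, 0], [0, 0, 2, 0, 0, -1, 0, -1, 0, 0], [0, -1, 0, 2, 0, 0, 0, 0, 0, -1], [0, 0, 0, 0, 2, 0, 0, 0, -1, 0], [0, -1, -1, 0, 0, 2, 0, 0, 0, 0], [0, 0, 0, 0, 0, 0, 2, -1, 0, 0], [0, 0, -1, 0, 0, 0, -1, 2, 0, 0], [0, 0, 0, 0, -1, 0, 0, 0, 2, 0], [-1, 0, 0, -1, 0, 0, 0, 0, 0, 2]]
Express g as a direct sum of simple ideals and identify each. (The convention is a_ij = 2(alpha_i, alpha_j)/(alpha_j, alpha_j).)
The diagram associated to this matrix has two connected components: the simple roots {alpha_5, alpha_9} form a chain of 2 nodes with single edges (A_2), and {alpha_1, alpha_2, alpha_3, alpha_4, alpha_6, alpha_7, alpha_8, alpha_10} form a chain of 8 nodes with single edges (A_8). A semisimple Lie algebra decomposes uniquely as the direct sum of simple ideals, one per connected component of its Dynkin diagram, so g ≅ A_2 ⊕ A_8 (dimension 8 + 80 = 88).

type A_2 ⊕ type A_8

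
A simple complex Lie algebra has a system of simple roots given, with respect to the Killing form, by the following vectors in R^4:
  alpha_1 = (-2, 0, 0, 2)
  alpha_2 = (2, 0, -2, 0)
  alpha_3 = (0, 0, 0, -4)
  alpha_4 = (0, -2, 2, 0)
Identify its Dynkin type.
Compute the Cartan integers a_ij = 2(alpha_i, alpha_j)/(alpha_j, alpha_j); the resulting 4x4 Cartan matrix is
[[2, -1, -1, 0], [-1, 2, 0, -1], [-2, 0, 2, 0], [0, -1, 0, 2]].
The roots have two lengths (squared-length ratio 2:1); the short ones are alpha_{1,2,4}. The associated Dynkin diagram is a chain of 4 nodes with a double edge at one end; the terminal node there is the unique long simple root (C_4), so the type is C_4 (the algebra sp(8)).

C4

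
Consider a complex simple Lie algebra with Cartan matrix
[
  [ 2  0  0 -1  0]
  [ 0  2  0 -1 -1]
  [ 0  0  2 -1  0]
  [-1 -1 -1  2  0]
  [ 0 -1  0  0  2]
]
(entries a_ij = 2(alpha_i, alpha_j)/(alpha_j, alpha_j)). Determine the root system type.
The matrix has rank 5 with 2's on the diagonal. Reading the off-diagonal entries as Dynkin edges (a single edge where a_ij = a_ji = -1; a double or triple edge where a_ij * a_ji = 2 or 3), the diagram is a chain of 3 nodes with a fork of two nodes at one end (D_5). One simple-root ordering that puts it in standard form is (alpha_5, alpha_2, alpha_4, alpha_1, alpha_3). So the algebra is type D_5, i.e. so(10).

type D_5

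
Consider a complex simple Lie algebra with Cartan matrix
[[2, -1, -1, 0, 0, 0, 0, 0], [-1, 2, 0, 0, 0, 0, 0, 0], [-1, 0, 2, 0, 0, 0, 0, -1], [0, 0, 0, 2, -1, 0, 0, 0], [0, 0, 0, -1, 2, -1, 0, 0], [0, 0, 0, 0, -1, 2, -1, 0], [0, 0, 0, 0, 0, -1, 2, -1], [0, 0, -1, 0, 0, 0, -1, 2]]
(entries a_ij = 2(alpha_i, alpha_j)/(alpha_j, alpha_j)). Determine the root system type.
A8

The matrix has rank 8 with 2's on the diagonal. Reading the off-diagonal entries as Dynkin edges (a single edge where a_ij = a_ji = -1; a double or triple edge where a_ij * a_ji = 2 or 3), the diagram is a chain of 8 nodes with single edges (A_8). One simple-root ordering that puts it in standard form is (alpha_4, alpha_5, alpha_6, alpha_7, alpha_8, alpha_3, alpha_1, alpha_2). So the algebra is type A_8, i.e. sl(9).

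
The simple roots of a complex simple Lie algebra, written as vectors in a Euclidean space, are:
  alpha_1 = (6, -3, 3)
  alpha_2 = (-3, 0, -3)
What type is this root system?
type G_2

Compute the Cartan integers a_ij = 2(alpha_i, alpha_j)/(alpha_j, alpha_j); the resulting 2x2 Cartan matrix is
[[2, -3], [-1, 2]].
The roots have two lengths (squared-length ratio 3:1); the short ones are alpha_{2}. The associated Dynkin diagram is two nodes joined by a triple edge (G_2), so the type is G_2.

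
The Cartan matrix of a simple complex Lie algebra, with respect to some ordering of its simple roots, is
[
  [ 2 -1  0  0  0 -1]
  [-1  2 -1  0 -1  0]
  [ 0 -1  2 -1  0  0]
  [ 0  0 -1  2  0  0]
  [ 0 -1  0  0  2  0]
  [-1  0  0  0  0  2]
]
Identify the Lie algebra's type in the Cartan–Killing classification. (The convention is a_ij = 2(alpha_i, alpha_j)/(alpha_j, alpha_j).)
E_6

The matrix has rank 6 with 2's on the diagonal. Reading the off-diagonal entries as Dynkin edges (a single edge where a_ij = a_ji = -1; a double or triple edge where a_ij * a_ji = 2 or 3), the diagram is a chain of 5 nodes with one extra node attached to the third node from one end (E_6). One simple-root ordering that puts it in standard form is (alpha_6, alpha_5, alpha_1, alpha_2, alpha_3, alpha_4). So the algebra is type E_6.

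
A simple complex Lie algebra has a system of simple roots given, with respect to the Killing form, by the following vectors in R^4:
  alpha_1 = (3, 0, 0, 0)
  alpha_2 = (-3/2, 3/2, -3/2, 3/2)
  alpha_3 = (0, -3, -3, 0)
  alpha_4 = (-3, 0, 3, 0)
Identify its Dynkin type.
Compute the Cartan integers a_ij = 2(alpha_i, alpha_j)/(alpha_j, alpha_j); the resulting 4x4 Cartan matrix is
[[2, -1, 0, -1], [-1, 2, 0, 0], [0, 0, 2, -1], [-2, 0, -1, 2]].
The roots have two lengths (squared-length ratio 2:1); the short ones are alpha_{1,2}. The associated Dynkin diagram is a chain of 4 nodes with a double edge between the middle two (F_4), so the type is F_4.

type F_4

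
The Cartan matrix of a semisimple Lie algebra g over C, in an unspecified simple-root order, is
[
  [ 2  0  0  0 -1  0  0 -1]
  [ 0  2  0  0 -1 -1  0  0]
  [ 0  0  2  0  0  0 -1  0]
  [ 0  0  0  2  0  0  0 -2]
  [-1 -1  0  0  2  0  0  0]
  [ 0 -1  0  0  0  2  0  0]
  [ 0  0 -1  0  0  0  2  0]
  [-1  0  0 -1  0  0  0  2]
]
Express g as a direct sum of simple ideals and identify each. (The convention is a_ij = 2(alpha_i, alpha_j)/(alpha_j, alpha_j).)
A2 ⊕ C6

The diagram associated to this matrix has two connected components: the simple roots {alpha_3, alpha_7} form a chain of 2 nodes with single edges (A_2), and {alpha_1, alpha_2, alpha_4, alpha_5, alpha_6, alpha_8} form a chain of 6 nodes with a double edge at one end; the terminal node there is the unique long simple root (C_6). A semisimple Lie algebra decomposes uniquely as the direct sum of simple ideals, one per connected component of its Dynkin diagram, so g ≅ A_2 ⊕ C_6 (dimension 8 + 78 = 86).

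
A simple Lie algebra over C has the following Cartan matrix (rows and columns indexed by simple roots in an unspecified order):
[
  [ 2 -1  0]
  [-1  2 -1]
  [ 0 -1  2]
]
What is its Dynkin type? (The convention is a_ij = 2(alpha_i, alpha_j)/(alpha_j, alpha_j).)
The matrix has rank 3 with 2's on the diagonal. Reading the off-diagonal entries as Dynkin edges (a single edge where a_ij = a_ji = -1; a double or triple edge where a_ij * a_ji = 2 or 3), the diagram is a chain of 3 nodes with single edges (A_3). One simple-root ordering that puts it in standard form is (alpha_3, alpha_2, alpha_1). So the algebra is type A_3, i.e. sl(4).

A_3 (sl(4))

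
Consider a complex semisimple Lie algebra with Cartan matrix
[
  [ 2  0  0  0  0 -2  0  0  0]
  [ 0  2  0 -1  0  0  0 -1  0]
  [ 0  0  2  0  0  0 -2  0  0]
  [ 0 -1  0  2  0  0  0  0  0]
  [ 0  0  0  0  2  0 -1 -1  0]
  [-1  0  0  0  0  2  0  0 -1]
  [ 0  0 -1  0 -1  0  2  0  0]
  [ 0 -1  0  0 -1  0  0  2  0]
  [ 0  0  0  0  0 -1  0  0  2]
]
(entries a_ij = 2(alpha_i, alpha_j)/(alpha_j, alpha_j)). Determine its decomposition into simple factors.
type C_3 + type C_6

The diagram associated to this matrix has two connected components: the simple roots {alpha_1, alpha_6, alpha_9} form a chain of 3 nodes with a double edge at one end; the terminal node there is the unique long simple root (C_3), and {alpha_2, alpha_3, alpha_4, alpha_5, alpha_7, alpha_8} form a chain of 6 nodes with a double edge at one end; the terminal node there is the unique long simple root (C_6). A semisimple Lie algebra decomposes uniquely as the direct sum of simple ideals, one per connected component of its Dynkin diagram, so g ≅ C_3 ⊕ C_6 (dimension 21 + 78 = 99).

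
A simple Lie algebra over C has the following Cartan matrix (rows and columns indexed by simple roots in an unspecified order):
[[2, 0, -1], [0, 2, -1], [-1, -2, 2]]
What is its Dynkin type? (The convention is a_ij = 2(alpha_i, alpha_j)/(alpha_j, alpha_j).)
The matrix has rank 3 with 2's on the diagonal. Reading the off-diagonal entries as Dynkin edges (a single edge where a_ij = a_ji = -1; a double or triple edge where a_ij * a_ji = 2 or 3), the diagram is a chain of 3 nodes with a double edge at one end; the terminal node there is the unique short simple root (B_3). One simple-root ordering that puts it in standard form is (alpha_1, alpha_3, alpha_2). So the algebra is type B_3, i.e. so(7).

type B_3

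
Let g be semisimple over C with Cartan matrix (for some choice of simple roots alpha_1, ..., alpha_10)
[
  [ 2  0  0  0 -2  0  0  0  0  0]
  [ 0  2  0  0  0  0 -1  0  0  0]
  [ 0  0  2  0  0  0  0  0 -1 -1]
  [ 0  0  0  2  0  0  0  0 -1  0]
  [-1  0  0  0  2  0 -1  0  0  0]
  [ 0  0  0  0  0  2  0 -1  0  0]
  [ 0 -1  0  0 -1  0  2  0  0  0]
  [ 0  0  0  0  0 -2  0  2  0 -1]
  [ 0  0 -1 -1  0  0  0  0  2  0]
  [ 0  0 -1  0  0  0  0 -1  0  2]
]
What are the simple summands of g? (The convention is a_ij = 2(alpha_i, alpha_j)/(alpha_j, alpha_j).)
B6 ⊕ C4

The diagram associated to this matrix has two connected components: the simple roots {alpha_3, alpha_4, alpha_6, alpha_8, alpha_9, alpha_10} form a chain of 6 nodes with a double edge at one end; the terminal node there is the unique short simple root (B_6), and {alpha_1, alpha_2, alpha_5, alpha_7} form a chain of 4 nodes with a double edge at one end; the terminal node there is the unique long simple root (C_4). A semisimple Lie algebra decomposes uniquely as the direct sum of simple ideals, one per connected component of its Dynkin diagram, so g ≅ B_6 ⊕ C_4 (dimension 78 + 36 = 114).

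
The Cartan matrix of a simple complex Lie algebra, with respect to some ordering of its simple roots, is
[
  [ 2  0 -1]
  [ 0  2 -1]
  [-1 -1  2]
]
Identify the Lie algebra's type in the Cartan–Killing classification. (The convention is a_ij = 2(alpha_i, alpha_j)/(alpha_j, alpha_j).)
A3

The matrix has rank 3 with 2's on the diagonal. Reading the off-diagonal entries as Dynkin edges (a single edge where a_ij = a_ji = -1; a double or triple edge where a_ij * a_ji = 2 or 3), the diagram is a chain of 3 nodes with single edges (A_3). One simple-root ordering that puts it in standard form is (alpha_1, alpha_3, alpha_2). So the algebra is type A_3, i.e. sl(4).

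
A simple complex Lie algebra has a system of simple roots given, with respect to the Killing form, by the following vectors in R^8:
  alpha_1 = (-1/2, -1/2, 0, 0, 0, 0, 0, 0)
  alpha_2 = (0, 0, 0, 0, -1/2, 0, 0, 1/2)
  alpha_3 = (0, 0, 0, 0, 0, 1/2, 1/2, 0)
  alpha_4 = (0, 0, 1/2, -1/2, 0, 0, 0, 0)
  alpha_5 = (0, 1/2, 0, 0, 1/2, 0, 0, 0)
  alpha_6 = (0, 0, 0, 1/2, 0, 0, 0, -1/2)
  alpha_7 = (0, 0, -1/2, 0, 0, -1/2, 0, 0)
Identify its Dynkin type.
A7

Compute the Cartan integers a_ij = 2(alpha_i, alpha_j)/(alpha_j, alpha_j); the resulting 7x7 Cartan matrix is
[[2, 0, 0, 0, -1, 0, 0], [0, 2, 0, 0, -1, -1, 0], [0, 0, 2, 0, 0, 0, -1], [0, 0, 0, 2, 0, -1, -1], [-1, -1, 0, 0, 2, 0, 0], [0, -1, 0, -1, 0, 2, 0], [0, 0, -1, -1, 0, 0, 2]].
All simple roots have the same length, so the diagram is simply laced. The associated Dynkin diagram is a chain of 7 nodes with single edges (A_7), so the type is A_7 (the algebra sl(8)).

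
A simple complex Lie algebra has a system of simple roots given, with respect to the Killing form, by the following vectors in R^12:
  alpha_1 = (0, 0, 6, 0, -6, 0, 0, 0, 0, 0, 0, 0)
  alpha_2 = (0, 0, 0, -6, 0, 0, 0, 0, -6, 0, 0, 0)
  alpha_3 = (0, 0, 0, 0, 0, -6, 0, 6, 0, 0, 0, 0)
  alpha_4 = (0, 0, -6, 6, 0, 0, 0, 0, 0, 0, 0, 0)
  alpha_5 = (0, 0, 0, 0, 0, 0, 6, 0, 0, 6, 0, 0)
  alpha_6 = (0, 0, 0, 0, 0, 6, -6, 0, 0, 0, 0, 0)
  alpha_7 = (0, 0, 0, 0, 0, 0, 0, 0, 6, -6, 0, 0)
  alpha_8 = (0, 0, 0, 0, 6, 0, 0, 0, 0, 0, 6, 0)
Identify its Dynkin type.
A_8

Compute the Cartan integers a_ij = 2(alpha_i, alpha_j)/(alpha_j, alpha_j); the resulting 8x8 Cartan matrix is
[[2, 0, 0, -1, 0, 0, 0, -1], [0, 2, 0, -1, 0, 0, -1, 0], [0, 0, 2, 0, 0, -1, 0, 0], [-1, -1, 0, 2, 0, 0, 0, 0], [0, 0, 0, 0, 2, -1, -1, 0], [0, 0, -1, 0, -1, 2, 0, 0], [0, -1, 0, 0, -1, 0, 2, 0], [-1, 0, 0, 0, 0, 0, 0, 2]].
All simple roots have the same length, so the diagram is simply laced. The associated Dynkin diagram is a chain of 8 nodes with single edges (A_8), so the type is A_8 (the algebra sl(9)).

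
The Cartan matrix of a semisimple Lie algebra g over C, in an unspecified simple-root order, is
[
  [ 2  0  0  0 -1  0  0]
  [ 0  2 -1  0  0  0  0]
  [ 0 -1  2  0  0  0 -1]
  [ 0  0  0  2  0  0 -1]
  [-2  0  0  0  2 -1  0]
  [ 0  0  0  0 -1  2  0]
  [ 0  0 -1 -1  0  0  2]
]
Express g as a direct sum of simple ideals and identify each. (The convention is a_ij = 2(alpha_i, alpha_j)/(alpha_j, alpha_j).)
type A_4 ⊕ type B_3

The diagram associated to this matrix has two connected components: the simple roots {alpha_2, alpha_3, alpha_4, alpha_7} form a chain of 4 nodes with single edges (A_4), and {alpha_1, alpha_5, alpha_6} form a chain of 3 nodes with a double edge at one end; the terminal node there is the unique short simple root (B_3). A semisimple Lie algebra decomposes uniquely as the direct sum of simple ideals, one per connected component of its Dynkin diagram, so g ≅ A_4 ⊕ B_3 (dimension 24 + 21 = 45).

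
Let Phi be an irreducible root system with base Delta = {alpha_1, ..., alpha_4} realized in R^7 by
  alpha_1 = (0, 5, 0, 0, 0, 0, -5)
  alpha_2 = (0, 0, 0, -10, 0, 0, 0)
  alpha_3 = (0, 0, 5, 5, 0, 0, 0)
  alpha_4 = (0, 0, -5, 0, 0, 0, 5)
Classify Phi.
Compute the Cartan integers a_ij = 2(alpha_i, alpha_j)/(alpha_j, alpha_j); the resulting 4x4 Cartan matrix is
[[2, 0, 0, -1], [0, 2, -2, 0], [0, -1, 2, -1], [-1, 0, -1, 2]].
The roots have two lengths (squared-length ratio 2:1); the short ones are alpha_{1,3,4}. The associated Dynkin diagram is a chain of 4 nodes with a double edge at one end; the terminal node there is the unique long simple root (C_4), so the type is C_4 (the algebra sp(8)).

C4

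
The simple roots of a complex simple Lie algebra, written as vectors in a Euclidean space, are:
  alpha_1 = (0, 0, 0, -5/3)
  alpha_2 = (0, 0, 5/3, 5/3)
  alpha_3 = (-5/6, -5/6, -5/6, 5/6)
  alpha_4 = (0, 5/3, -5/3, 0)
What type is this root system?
Compute the Cartan integers a_ij = 2(alpha_i, alpha_j)/(alpha_j, alpha_j); the resulting 4x4 Cartan matrix is
[[2, -1, -1, 0], [-2, 2, 0, -1], [-1, 0, 2, 0], [0, -1, 0, 2]].
The roots have two lengths (squared-length ratio 2:1); the short ones are alpha_{1,3}. The associated Dynkin diagram is a chain of 4 nodes with a double edge between the middle two (F_4), so the type is F_4.

F4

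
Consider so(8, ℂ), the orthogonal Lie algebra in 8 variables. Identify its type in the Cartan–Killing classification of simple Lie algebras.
This is so(8) with 8 even, which has dimension 8(8-1)/2 = 28 and rank 8/2 = 4. In the classification of classical Lie algebras, the orthogonal algebra so(2n) in an even number of variables has type D_n; here n = 4, so the Dynkin diagram is a chain of 2 nodes with a fork of two nodes at one end (D_4). Hence the type is D_4.

D_4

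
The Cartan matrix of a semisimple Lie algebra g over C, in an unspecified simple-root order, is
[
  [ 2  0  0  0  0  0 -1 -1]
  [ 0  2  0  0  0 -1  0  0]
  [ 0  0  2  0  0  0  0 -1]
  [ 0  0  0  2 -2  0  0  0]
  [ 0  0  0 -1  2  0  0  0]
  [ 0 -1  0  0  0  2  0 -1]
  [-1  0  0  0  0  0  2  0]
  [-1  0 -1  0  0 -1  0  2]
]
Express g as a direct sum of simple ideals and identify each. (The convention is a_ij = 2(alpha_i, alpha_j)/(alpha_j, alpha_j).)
The diagram associated to this matrix has two connected components: the simple roots {alpha_4, alpha_5} form a chain of 2 nodes with a double edge at one end; the terminal node there is the unique short simple root (B_2), and {alpha_1, alpha_2, alpha_3, alpha_6, alpha_7, alpha_8} form a chain of 5 nodes with one extra node attached to the third node from one end (E_6). A semisimple Lie algebra decomposes uniquely as the direct sum of simple ideals, one per connected component of its Dynkin diagram, so g ≅ B_2 ⊕ E_6 (dimension 10 + 78 = 88).

B_2 + E_6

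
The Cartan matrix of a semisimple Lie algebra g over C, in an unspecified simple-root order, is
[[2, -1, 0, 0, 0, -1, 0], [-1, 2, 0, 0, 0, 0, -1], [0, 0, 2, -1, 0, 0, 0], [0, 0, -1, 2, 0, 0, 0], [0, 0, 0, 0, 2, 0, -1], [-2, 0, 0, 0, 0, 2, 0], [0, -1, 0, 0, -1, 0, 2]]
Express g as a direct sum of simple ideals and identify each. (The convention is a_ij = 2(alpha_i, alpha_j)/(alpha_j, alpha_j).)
A_2 + C_5

The diagram associated to this matrix has two connected components: the simple roots {alpha_3, alpha_4} form a chain of 2 nodes with single edges (A_2), and {alpha_1, alpha_2, alpha_5, alpha_6, alpha_7} form a chain of 5 nodes with a double edge at one end; the terminal node there is the unique long simple root (C_5). A semisimple Lie algebra decomposes uniquely as the direct sum of simple ideals, one per connected component of its Dynkin diagram, so g ≅ A_2 ⊕ C_5 (dimension 8 + 55 = 63).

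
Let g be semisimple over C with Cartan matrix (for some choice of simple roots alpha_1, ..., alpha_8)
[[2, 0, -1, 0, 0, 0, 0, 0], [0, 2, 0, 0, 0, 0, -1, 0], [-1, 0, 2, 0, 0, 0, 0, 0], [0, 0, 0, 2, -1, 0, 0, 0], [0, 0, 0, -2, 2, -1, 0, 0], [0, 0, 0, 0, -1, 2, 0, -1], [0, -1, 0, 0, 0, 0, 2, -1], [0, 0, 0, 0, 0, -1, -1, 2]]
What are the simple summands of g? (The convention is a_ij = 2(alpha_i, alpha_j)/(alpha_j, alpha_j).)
The diagram associated to this matrix has two connected components: the simple roots {alpha_1, alpha_3} form a chain of 2 nodes with single edges (A_2), and {alpha_2, alpha_4, alpha_5, alpha_6, alpha_7, alpha_8} form a chain of 6 nodes with a double edge at one end; the terminal node there is the unique short simple root (B_6). A semisimple Lie algebra decomposes uniquely as the direct sum of simple ideals, one per connected component of its Dynkin diagram, so g ≅ A_2 ⊕ B_6 (dimension 8 + 78 = 86).

A_2 ⊕ B_6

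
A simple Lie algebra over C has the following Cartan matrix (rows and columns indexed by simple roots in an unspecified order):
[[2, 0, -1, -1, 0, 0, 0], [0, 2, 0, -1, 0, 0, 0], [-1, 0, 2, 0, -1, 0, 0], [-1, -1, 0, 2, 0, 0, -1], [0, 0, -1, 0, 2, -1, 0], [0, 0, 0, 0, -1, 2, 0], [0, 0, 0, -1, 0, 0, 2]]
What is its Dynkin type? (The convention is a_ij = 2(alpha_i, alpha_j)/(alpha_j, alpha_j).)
The matrix has rank 7 with 2's on the diagonal. Reading the off-diagonal entries as Dynkin edges (a single edge where a_ij = a_ji = -1; a double or triple edge where a_ij * a_ji = 2 or 3), the diagram is a chain of 5 nodes with a fork of two nodes at one end (D_7). One simple-root ordering that puts it in standard form is (alpha_6, alpha_5, alpha_3, alpha_1, alpha_4, alpha_7, alpha_2). So the algebra is type D_7, i.e. so(14).

D7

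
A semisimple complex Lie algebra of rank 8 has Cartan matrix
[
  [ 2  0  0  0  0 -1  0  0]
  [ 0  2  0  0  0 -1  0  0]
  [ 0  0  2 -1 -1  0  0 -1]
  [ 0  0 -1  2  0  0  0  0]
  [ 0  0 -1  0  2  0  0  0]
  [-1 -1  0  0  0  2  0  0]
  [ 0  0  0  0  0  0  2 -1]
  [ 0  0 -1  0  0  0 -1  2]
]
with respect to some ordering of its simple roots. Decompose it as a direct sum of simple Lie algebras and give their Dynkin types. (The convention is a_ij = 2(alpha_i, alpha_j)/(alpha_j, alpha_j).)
A_3 ⊕ D_5

The diagram associated to this matrix has two connected components: the simple roots {alpha_1, alpha_2, alpha_6} form a chain of 3 nodes with single edges (A_3), and {alpha_3, alpha_4, alpha_5, alpha_7, alpha_8} form a chain of 3 nodes with a fork of two nodes at one end (D_5). A semisimple Lie algebra decomposes uniquely as the direct sum of simple ideals, one per connected component of its Dynkin diagram, so g ≅ A_3 ⊕ D_5 (dimension 15 + 45 = 60).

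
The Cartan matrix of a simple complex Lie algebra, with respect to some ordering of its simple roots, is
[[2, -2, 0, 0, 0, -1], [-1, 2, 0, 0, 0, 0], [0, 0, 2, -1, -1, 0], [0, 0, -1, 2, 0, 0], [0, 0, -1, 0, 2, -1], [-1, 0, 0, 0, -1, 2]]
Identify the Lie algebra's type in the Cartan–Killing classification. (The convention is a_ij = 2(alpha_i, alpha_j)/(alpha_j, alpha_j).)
B6

The matrix has rank 6 with 2's on the diagonal. Reading the off-diagonal entries as Dynkin edges (a single edge where a_ij = a_ji = -1; a double or triple edge where a_ij * a_ji = 2 or 3), the diagram is a chain of 6 nodes with a double edge at one end; the terminal node there is the unique short simple root (B_6). One simple-root ordering that puts it in standard form is (alpha_4, alpha_3, alpha_5, alpha_6, alpha_1, alpha_2). So the algebra is type B_6, i.e. so(13).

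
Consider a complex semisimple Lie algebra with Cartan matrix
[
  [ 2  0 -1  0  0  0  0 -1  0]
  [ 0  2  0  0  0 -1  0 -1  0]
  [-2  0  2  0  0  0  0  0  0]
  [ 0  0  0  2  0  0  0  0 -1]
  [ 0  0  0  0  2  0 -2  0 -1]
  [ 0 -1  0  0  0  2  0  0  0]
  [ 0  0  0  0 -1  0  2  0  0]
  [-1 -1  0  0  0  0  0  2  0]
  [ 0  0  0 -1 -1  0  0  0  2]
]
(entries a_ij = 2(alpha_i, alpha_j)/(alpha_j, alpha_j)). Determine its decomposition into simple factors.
The diagram associated to this matrix has two connected components: the simple roots {alpha_4, alpha_5, alpha_7, alpha_9} form a chain of 4 nodes with a double edge at one end; the terminal node there is the unique short simple root (B_4), and {alpha_1, alpha_2, alpha_3, alpha_6, alpha_8} form a chain of 5 nodes with a double edge at one end; the terminal node there is the unique long simple root (C_5). A semisimple Lie algebra decomposes uniquely as the direct sum of simple ideals, one per connected component of its Dynkin diagram, so g ≅ B_4 ⊕ C_5 (dimension 36 + 55 = 91).

B_4 (so(9)) + C_5 (sp(10))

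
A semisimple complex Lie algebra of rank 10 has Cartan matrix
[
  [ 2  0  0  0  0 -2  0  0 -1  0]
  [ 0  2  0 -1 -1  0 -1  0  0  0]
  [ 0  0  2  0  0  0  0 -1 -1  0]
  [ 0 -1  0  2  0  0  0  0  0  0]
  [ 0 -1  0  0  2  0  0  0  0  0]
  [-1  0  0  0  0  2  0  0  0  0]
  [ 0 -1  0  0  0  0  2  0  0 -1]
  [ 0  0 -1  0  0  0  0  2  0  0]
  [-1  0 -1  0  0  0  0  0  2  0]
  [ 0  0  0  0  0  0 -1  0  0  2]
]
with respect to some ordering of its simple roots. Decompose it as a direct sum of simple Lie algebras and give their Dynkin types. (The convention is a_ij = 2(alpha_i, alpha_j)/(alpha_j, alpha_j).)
type B_5 ⊕ type D_5

The diagram associated to this matrix has two connected components: the simple roots {alpha_1, alpha_3, alpha_6, alpha_8, alpha_9} form a chain of 5 nodes with a double edge at one end; the terminal node there is the unique short simple root (B_5), and {alpha_2, alpha_4, alpha_5, alpha_7, alpha_10} form a chain of 3 nodes with a fork of two nodes at one end (D_5). A semisimple Lie algebra decomposes uniquely as the direct sum of simple ideals, one per connected component of its Dynkin diagram, so g ≅ B_5 ⊕ D_5 (dimension 55 + 45 = 100).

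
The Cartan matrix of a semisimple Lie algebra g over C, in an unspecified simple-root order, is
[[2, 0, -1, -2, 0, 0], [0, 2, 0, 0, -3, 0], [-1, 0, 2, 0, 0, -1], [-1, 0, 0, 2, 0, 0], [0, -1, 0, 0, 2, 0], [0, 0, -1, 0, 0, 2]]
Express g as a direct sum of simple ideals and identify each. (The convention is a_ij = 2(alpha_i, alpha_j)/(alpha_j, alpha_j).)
B4 + G2

The diagram associated to this matrix has two connected components: the simple roots {alpha_1, alpha_3, alpha_4, alpha_6} form a chain of 4 nodes with a double edge at one end; the terminal node there is the unique short simple root (B_4), and {alpha_2, alpha_5} form two nodes joined by a triple edge (G_2). A semisimple Lie algebra decomposes uniquely as the direct sum of simple ideals, one per connected component of its Dynkin diagram, so g ≅ B_4 ⊕ G_2 (dimension 36 + 14 = 50).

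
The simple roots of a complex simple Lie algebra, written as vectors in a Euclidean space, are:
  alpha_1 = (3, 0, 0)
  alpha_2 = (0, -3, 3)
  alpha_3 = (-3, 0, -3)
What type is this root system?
Compute the Cartan integers a_ij = 2(alpha_i, alpha_j)/(alpha_j, alpha_j); the resulting 3x3 Cartan matrix is
[[2, 0, -1], [0, 2, -1], [-2, -1, 2]].
The roots have two lengths (squared-length ratio 2:1); the short ones are alpha_{1}. The associated Dynkin diagram is a chain of 3 nodes with a double edge at one end; the terminal node there is the unique short simple root (B_3), so the type is B_3 (the algebra so(7)).

B3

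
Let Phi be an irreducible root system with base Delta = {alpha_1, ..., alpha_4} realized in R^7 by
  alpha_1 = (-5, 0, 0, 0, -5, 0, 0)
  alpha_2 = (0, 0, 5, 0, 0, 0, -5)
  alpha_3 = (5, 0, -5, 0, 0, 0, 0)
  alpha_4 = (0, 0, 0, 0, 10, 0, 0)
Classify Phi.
type C_4

Compute the Cartan integers a_ij = 2(alpha_i, alpha_j)/(alpha_j, alpha_j); the resulting 4x4 Cartan matrix is
[[2, 0, -1, -1], [0, 2, -1, 0], [-1, -1, 2, 0], [-2, 0, 0, 2]].
The roots have two lengths (squared-length ratio 2:1); the short ones are alpha_{1,2,3}. The associated Dynkin diagram is a chain of 4 nodes with a double edge at one end; the terminal node there is the unique long simple root (C_4), so the type is C_4 (the algebra sp(8)).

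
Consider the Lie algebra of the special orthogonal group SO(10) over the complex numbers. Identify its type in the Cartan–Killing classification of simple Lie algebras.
This is so(10) with 10 even, which has dimension 10(10-1)/2 = 45 and rank 10/2 = 5. In the classification of classical Lie algebras, the orthogonal algebra so(2n) in an even number of variables has type D_n; here n = 5, so the Dynkin diagram is a chain of 3 nodes with a fork of two nodes at one end (D_5). Hence the type is D_5.

D5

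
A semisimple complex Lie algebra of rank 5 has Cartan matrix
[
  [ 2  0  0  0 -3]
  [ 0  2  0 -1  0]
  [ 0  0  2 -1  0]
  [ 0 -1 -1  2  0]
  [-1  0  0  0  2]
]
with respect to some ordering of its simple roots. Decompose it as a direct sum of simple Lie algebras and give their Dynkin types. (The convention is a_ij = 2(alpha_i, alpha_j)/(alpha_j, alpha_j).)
A3 ⊕ G2

The diagram associated to this matrix has two connected components: the simple roots {alpha_2, alpha_3, alpha_4} form a chain of 3 nodes with single edges (A_3), and {alpha_1, alpha_5} form two nodes joined by a triple edge (G_2). A semisimple Lie algebra decomposes uniquely as the direct sum of simple ideals, one per connected component of its Dynkin diagram, so g ≅ A_3 ⊕ G_2 (dimension 15 + 14 = 29).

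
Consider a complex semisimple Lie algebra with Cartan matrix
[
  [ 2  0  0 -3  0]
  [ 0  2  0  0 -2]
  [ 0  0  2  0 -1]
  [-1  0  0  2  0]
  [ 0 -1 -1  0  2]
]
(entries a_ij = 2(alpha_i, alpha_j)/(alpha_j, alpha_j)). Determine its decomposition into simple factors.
The diagram associated to this matrix has two connected components: the simple roots {alpha_2, alpha_3, alpha_5} form a chain of 3 nodes with a double edge at one end; the terminal node there is the unique long simple root (C_3), and {alpha_1, alpha_4} form two nodes joined by a triple edge (G_2). A semisimple Lie algebra decomposes uniquely as the direct sum of simple ideals, one per connected component of its Dynkin diagram, so g ≅ C_3 ⊕ G_2 (dimension 21 + 14 = 35).

C_3 ⊕ G_2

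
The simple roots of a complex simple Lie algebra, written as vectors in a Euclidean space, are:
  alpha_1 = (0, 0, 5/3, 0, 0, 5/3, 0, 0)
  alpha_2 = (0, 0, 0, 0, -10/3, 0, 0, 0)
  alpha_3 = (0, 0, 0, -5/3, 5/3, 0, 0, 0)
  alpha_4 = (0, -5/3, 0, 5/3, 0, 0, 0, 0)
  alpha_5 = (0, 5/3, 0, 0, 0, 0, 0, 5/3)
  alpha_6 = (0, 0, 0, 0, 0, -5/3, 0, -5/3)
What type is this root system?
C_6 (sp(12))

Compute the Cartan integers a_ij = 2(alpha_i, alpha_j)/(alpha_j, alpha_j); the resulting 6x6 Cartan matrix is
[[2, 0, 0, 0, 0, -1], [0, 2, -2, 0, 0, 0], [0, -1, 2, -1, 0, 0], [0, 0, -1, 2, -1, 0], [0, 0, 0, -1, 2, -1], [-1, 0, 0, 0, -1, 2]].
The roots have two lengths (squared-length ratio 2:1); the short ones are alpha_{1,3,4,5,6}. The associated Dynkin diagram is a chain of 6 nodes with a double edge at one end; the terminal node there is the unique long simple root (C_6), so the type is C_6 (the algebra sp(12)).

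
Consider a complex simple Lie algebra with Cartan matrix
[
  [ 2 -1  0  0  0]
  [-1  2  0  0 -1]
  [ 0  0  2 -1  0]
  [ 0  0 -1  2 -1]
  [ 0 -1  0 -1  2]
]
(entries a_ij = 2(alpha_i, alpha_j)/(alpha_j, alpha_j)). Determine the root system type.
The matrix has rank 5 with 2's on the diagonal. Reading the off-diagonal entries as Dynkin edges (a single edge where a_ij = a_ji = -1; a double or triple edge where a_ij * a_ji = 2 or 3), the diagram is a chain of 5 nodes with single edges (A_5). One simple-root ordering that puts it in standard form is (alpha_1, alpha_2, alpha_5, alpha_4, alpha_3). So the algebra is type A_5, i.e. sl(6).

type A_5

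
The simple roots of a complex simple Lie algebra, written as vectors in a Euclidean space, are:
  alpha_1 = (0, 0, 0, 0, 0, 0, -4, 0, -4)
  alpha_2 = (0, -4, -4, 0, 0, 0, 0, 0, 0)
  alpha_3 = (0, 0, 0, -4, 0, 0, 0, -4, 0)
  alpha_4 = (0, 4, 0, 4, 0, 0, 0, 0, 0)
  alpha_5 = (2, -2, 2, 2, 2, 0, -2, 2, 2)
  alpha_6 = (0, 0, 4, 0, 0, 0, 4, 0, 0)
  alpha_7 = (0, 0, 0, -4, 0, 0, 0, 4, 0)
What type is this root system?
Compute the Cartan integers a_ij = 2(alpha_i, alpha_j)/(alpha_j, alpha_j); the resulting 7x7 Cartan matrix is
[[2, 0, 0, 0, 0, -1, 0], [0, 2, 0, -1, 0, -1, 0], [0, 0, 2, -1, -1, 0, 0], [0, -1, -1, 2, 0, 0, -1], [0, 0, -1, 0, 2, 0, 0], [-1, -1, 0, 0, 0, 2, 0], [0, 0, 0, -1, 0, 0, 2]].
All simple roots have the same length, so the diagram is simply laced. The associated Dynkin diagram is a chain of 6 nodes with one extra node attached to the third node from one end (E_7), so the type is E_7.

E_7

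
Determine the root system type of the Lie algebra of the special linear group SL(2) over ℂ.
type A_1

This is sl(2), which has dimension 2^2 - 1 = 3 and rank 2 - 1 = 1 (a Cartan subalgebra is the diagonal traceless matrices). In the classification of classical Lie algebras, the special linear algebra sl(n+1) has type A_n; here n = 1, so the Dynkin diagram is a chain of 1 nodes with single edges (A_1). Hence the type is A_1.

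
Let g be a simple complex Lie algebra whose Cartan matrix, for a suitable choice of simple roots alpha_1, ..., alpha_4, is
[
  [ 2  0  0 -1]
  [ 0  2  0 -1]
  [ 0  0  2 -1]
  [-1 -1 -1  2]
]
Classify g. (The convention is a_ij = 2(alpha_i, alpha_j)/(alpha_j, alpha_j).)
D_4 (so(8))

The matrix has rank 4 with 2's on the diagonal. Reading the off-diagonal entries as Dynkin edges (a single edge where a_ij = a_ji = -1; a double or triple edge where a_ij * a_ji = 2 or 3), the diagram is a chain of 2 nodes with a fork of two nodes at one end (D_4). One simple-root ordering that puts it in standard form is (alpha_3, alpha_4, alpha_1, alpha_2). So the algebra is type D_4, i.e. so(8).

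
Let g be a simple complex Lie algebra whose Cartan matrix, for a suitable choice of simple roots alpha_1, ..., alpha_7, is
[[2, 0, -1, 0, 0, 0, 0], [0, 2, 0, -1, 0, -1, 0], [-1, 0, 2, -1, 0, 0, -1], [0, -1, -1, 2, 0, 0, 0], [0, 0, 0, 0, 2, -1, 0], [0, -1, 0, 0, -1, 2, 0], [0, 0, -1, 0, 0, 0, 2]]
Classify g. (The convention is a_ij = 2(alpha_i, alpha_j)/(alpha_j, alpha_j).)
The matrix has rank 7 with 2's on the diagonal. Reading the off-diagonal entries as Dynkin edges (a single edge where a_ij = a_ji = -1; a double or triple edge where a_ij * a_ji = 2 or 3), the diagram is a chain of 5 nodes with a fork of two nodes at one end (D_7). One simple-root ordering that puts it in standard form is (alpha_5, alpha_6, alpha_2, alpha_4, alpha_3, alpha_7, alpha_1). So the algebra is type D_7, i.e. so(14).

D_7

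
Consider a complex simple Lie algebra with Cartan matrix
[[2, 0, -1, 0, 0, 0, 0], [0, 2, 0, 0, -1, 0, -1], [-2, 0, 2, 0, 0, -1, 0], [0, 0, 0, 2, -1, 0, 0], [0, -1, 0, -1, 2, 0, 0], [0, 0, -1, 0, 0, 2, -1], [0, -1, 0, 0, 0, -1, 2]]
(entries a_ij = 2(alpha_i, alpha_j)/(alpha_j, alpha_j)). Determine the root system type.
The matrix has rank 7 with 2's on the diagonal. Reading the off-diagonal entries as Dynkin edges (a single edge where a_ij = a_ji = -1; a double or triple edge where a_ij * a_ji = 2 or 3), the diagram is a chain of 7 nodes with a double edge at one end; the terminal node there is the unique short simple root (B_7). One simple-root ordering that puts it in standard form is (alpha_4, alpha_5, alpha_2, alpha_7, alpha_6, alpha_3, alpha_1). So the algebra is type B_7, i.e. so(15).

type B_7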